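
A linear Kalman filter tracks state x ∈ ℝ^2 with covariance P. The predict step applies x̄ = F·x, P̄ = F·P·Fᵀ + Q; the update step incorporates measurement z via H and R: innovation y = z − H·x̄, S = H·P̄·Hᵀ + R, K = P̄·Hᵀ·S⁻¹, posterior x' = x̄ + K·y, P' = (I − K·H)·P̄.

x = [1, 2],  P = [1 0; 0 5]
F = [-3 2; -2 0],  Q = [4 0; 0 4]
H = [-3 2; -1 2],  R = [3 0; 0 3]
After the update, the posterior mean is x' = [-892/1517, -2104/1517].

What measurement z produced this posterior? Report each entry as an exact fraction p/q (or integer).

x̄ = F·x = [1, -2]
P̄ = F·P·Fᵀ + Q = [33 6; 6 8]
S = H·P̄·Hᵀ + R = [260 83; 83 44]
K = P̄·Hᵀ·S⁻¹ = [-695/1517 587/1517; -306/1517 922/1517]
x' − x̄ = [-2409/1517, 930/1517] = K·y
y = (KᵀK)⁻¹·Kᵀ·(x' − x̄) = [6, 3]
z = y + H·x̄ = [6, 3] + [-7, -5] = [-1, -2]

z = [-1, -2]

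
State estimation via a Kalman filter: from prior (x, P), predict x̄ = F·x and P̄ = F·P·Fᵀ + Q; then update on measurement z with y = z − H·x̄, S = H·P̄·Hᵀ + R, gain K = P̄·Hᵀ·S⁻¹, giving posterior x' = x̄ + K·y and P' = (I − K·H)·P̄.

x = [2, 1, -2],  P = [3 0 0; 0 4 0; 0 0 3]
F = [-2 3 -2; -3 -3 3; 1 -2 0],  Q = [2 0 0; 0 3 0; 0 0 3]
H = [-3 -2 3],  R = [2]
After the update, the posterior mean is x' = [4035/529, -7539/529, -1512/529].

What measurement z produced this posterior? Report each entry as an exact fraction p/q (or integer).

z = [-3]

x̄ = F·x = [3, -15, 0]
P̄ = F·P·Fᵀ + Q = [62 -36 -30; -36 93 15; -30 15 22]
S = H·P̄·Hᵀ + R = [1058]
K = P̄·Hᵀ·S⁻¹ = [-102/529; -33/1058; 63/529]
x' − x̄ = [2448/529, 396/529, -1512/529] = K·y
y = (KᵀK)⁻¹·Kᵀ·(x' − x̄) = [-24]
z = y + H·x̄ = [-24] + [21] = [-3]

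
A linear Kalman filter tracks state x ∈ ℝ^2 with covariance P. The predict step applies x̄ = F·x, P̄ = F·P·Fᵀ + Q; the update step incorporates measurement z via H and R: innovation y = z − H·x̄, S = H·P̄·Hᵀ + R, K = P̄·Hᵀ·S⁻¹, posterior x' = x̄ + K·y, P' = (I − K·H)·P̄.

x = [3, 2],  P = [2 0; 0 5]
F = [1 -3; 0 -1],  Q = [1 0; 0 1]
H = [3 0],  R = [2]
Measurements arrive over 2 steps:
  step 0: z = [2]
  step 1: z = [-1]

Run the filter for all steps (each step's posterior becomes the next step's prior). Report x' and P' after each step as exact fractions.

step 0: x' = [141/217, -373/434], P' = [48/217 15/217; 15/217 579/434]
step 1: x' = [-13881/50917, -10954/50917], P' = [11122/50917 3414/50917; 3414/50917 58420/50917]

step 0: x̄ = F·x = [-3, -2]
step 0: P̄ = F·P·Fᵀ + Q = [48 15; 15 6]
step 0: y = z − H·x̄ = [11]
step 0: S = H·P̄·Hᵀ + R = [434]
step 0: K = P̄·Hᵀ·S⁻¹ = [72/217; 45/434]
step 0: x' = x̄ + K·y = [141/217, -373/434]
step 0: P' = (I − K·H)·P̄ = [48/217 15/217; 15/217 579/434]
step 1: x̄ = F·x = [1401/434, 373/434]
step 1: P̄ = F·P·Fᵀ + Q = [5561/434 1707/434; 1707/434 1013/434]
step 1: y = z − H·x̄ = [-4637/434]
step 1: S = H·P̄·Hᵀ + R = [50917/434]
step 1: K = P̄·Hᵀ·S⁻¹ = [16683/50917; 5121/50917]
step 1: x' = x̄ + K·y = [-13881/50917, -10954/50917]
step 1: P' = (I − K·H)·P̄ = [11122/50917 3414/50917; 3414/50917 58420/50917]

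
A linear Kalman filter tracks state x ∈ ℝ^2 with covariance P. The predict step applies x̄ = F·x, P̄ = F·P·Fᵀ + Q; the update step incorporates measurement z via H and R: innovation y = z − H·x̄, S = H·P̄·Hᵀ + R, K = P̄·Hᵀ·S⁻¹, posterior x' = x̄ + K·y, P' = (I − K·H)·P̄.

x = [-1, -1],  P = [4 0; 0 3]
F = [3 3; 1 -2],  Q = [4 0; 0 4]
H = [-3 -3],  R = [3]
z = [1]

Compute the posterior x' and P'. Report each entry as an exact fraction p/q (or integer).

x̄ = F·x = [-6, 1]
P̄ = F·P·Fᵀ + Q = [67 -6; -6 20]
y = z − H·x̄ = [-14]
S = H·P̄·Hᵀ + R = [678]
K = P̄·Hᵀ·S⁻¹ = [-61/226; -7/113]
x' = x̄ + K·y = [-251/113, 211/113]
P' = (I − K·H)·P̄ = [3979/226 -1959/113; -1959/113 1966/113]

x' = [-251/113, 211/113]
P' = [3979/226 -1959/113; -1959/113 1966/113]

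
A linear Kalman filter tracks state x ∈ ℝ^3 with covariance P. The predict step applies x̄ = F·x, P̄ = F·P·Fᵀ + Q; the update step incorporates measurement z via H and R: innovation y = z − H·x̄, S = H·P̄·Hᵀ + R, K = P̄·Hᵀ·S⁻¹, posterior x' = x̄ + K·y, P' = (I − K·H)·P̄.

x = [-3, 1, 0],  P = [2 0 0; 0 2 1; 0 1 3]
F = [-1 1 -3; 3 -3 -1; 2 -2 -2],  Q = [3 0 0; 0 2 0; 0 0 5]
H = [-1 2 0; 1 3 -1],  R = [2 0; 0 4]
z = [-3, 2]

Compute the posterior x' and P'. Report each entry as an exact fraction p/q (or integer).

x' = [53697/18491, -2776/18491, 10279/18491]
P' = [68522/18491 23978/18491 104024/18491; 23978/18491 15823/18491 52483/18491; 104024/18491 52483/18491 238945/18491]

x̄ = F·x = [4, -12, -8]
P̄ = F·P·Fᵀ + Q = [28 5 14; 5 47 38; 14 38 41]
y = z − H·x̄ = [25, 26]
S = H·P̄·Hᵀ + R = [198 187; 187 270]
K = P̄·Hᵀ·S⁻¹ = [-10283/18491 828/1681; 3834/18491 431/1681; 471/18491 512/1681]
x' = x̄ + K·y = [53697/18491, -2776/18491, 10279/18491]
P' = (I − K·H)·P̄ = [68522/18491 23978/18491 104024/18491; 23978/18491 15823/18491 52483/18491; 104024/18491 52483/18491 238945/18491]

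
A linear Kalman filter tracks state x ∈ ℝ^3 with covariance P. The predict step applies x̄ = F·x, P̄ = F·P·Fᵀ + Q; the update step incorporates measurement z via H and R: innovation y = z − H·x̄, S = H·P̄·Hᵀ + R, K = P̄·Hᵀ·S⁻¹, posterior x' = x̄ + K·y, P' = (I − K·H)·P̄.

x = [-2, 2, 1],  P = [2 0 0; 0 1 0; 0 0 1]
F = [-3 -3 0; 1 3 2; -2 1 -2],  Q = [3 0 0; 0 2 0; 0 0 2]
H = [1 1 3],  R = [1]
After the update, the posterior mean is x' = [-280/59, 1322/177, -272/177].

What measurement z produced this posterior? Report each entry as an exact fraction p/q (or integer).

x̄ = F·x = [0, 6, 4]
P̄ = F·P·Fᵀ + Q = [30 -15 9; -15 17 -5; 9 -5 15]
S = H·P̄·Hᵀ + R = [177]
K = P̄·Hᵀ·S⁻¹ = [14/59; -13/177; 49/177]
x' − x̄ = [-280/59, 260/177, -980/177] = K·y
y = (KᵀK)⁻¹·Kᵀ·(x' − x̄) = [-20]
z = y + H·x̄ = [-20] + [18] = [-2]

z = [-2]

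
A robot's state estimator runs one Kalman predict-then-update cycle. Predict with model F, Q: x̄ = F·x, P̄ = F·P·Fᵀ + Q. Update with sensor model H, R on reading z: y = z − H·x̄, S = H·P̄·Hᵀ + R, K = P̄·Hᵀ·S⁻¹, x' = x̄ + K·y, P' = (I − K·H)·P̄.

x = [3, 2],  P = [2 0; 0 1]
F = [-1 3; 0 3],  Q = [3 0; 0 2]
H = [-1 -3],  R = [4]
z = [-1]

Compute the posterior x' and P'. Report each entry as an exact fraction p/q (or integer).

x̄ = F·x = [3, 6]
P̄ = F·P·Fᵀ + Q = [14 9; 9 11]
y = z − H·x̄ = [20]
S = H·P̄·Hᵀ + R = [171]
K = P̄·Hᵀ·S⁻¹ = [-41/171; -14/57]
x' = x̄ + K·y = [-307/171, 62/57]
P' = (I − K·H)·P̄ = [713/171 -61/57; -61/57 13/19]

x' = [-307/171, 62/57]
P' = [713/171 -61/57; -61/57 13/19]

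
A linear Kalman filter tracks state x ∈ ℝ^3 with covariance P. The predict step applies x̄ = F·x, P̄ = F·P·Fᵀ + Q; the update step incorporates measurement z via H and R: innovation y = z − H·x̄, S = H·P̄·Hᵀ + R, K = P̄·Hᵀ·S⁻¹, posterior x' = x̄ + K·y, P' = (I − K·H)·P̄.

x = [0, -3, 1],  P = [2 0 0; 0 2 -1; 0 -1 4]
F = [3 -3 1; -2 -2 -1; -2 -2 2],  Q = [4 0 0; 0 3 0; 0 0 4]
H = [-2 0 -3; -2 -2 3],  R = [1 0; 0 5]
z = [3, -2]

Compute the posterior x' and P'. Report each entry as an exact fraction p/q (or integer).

x̄ = F·x = [10, 5, 8]
P̄ = F·P·Fᵀ + Q = [50 -5 16; -5 19 10; 16 10 44]
y = z − H·x̄ = [47, 4]
S = H·P̄·Hᵀ + R = [789 -156; -156 325]
K = P̄·Hᵀ·S⁻¹ = [-4204/17853 -18742/77363; -476/17853 -514/77363; -3140/17853 12512/77363]
x' = x̄ + K·y = [-472658/232089, 863441/232089, 88316/232089]
P' = (I − K·H)·P̄ = [1154462/232089 -2141033/232089 -751424/232089; -2141033/232089 4289015/232089 1429418/232089; -751424/232089 1429418/232089 514556/232089]

x' = [-472658/232089, 863441/232089, 88316/232089]
P' = [1154462/232089 -2141033/232089 -751424/232089; -2141033/232089 4289015/232089 1429418/232089; -751424/232089 1429418/232089 514556/232089]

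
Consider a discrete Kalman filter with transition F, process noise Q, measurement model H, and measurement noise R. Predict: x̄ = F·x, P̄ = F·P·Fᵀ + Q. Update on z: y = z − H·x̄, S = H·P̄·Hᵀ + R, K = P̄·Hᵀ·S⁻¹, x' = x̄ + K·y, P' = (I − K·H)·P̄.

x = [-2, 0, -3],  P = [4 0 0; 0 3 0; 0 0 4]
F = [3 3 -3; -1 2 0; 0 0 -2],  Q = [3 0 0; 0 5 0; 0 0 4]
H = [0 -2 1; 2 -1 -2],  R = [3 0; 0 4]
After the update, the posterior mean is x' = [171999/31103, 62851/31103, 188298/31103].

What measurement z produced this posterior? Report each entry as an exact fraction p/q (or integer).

x̄ = F·x = [3, 2, 6]
P̄ = F·P·Fᵀ + Q = [102 6 24; 6 21 0; 24 0 20]
S = H·P̄·Hᵀ + R = [107 26; 26 297]
K = P̄·Hᵀ·S⁻¹ = [-336/31103 15738/31103; -12240/31103 129/31103; 5732/31103 336/31103]
x' − x̄ = [78690/31103, 645/31103, 1680/31103] = K·y
y = (KᵀK)⁻¹·Kᵀ·(x' − x̄) = [0, 5]
z = y + H·x̄ = [0, 5] + [2, -8] = [2, -3]

z = [2, -3]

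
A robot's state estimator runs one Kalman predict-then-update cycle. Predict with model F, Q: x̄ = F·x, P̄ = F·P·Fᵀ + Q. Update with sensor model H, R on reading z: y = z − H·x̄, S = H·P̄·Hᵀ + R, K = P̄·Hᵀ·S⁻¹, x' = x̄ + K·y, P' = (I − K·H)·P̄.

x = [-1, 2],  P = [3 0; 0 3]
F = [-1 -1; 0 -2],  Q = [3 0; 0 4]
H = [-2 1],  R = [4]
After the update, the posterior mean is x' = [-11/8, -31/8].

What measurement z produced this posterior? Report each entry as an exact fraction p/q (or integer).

z = [-1]

x̄ = F·x = [-1, -4]
P̄ = F·P·Fᵀ + Q = [9 6; 6 16]
S = H·P̄·Hᵀ + R = [32]
K = P̄·Hᵀ·S⁻¹ = [-3/8; 1/8]
x' − x̄ = [-3/8, 1/8] = K·y
y = (KᵀK)⁻¹·Kᵀ·(x' − x̄) = [1]
z = y + H·x̄ = [1] + [-2] = [-1]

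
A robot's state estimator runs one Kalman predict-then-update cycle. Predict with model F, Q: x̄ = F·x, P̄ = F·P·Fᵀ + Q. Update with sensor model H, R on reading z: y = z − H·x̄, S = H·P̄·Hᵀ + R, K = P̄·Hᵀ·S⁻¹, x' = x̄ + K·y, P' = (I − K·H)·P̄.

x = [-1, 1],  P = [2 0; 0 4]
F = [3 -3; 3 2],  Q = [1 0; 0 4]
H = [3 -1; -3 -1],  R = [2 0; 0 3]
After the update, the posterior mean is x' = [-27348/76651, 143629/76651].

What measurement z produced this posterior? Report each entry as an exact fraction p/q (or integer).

x̄ = F·x = [-6, -1]
P̄ = F·P·Fᵀ + Q = [55 -6; -6 38]
S = H·P̄·Hᵀ + R = [571 -457; -457 500]
K = P̄·Hᵀ·S⁻¹ = [12837/76651 -12642/76651; -37140/76651 -37012/76651]
x' − x̄ = [432558/76651, 220280/76651] = K·y
y = (KᵀK)⁻¹·Kᵀ·(x' − x̄) = [14, -20]
z = y + H·x̄ = [14, -20] + [-17, 19] = [-3, -1]

z = [-3, -1]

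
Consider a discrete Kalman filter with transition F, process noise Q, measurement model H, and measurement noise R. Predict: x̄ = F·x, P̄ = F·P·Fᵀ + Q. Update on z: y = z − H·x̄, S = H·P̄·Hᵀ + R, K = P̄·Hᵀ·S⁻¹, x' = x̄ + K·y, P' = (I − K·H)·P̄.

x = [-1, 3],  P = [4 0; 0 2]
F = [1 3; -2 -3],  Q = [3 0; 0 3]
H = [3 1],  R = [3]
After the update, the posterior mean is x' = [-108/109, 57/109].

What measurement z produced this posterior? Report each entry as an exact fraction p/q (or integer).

z = [-3]

x̄ = F·x = [8, -7]
P̄ = F·P·Fᵀ + Q = [25 -26; -26 37]
S = H·P̄·Hᵀ + R = [109]
K = P̄·Hᵀ·S⁻¹ = [49/109; -41/109]
x' − x̄ = [-980/109, 820/109] = K·y
y = (KᵀK)⁻¹·Kᵀ·(x' − x̄) = [-20]
z = y + H·x̄ = [-20] + [17] = [-3]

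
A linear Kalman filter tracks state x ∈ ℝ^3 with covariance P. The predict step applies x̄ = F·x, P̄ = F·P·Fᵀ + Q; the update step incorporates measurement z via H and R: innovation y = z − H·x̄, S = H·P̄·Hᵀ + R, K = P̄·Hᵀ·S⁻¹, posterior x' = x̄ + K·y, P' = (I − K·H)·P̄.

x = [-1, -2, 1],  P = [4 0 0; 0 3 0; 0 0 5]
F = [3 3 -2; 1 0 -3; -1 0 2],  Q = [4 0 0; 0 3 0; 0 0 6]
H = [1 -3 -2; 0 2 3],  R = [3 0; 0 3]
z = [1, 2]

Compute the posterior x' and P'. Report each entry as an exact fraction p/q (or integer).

x̄ = F·x = [-11, -4, 3]
P̄ = F·P·Fᵀ + Q = [87 42 -32; 42 52 -34; -32 -34 30]
y = z − H·x̄ = [6, 1]
S = H·P̄·Hᵀ + R = [146 -62; -62 73]
K = P̄·Hᵀ·S⁻¹ = [1081/6814 -101/3407; -1617/3407 -1280/3407; 1047/3407 1916/3407]
x' = x̄ + K·y = [-34335/3407, -24610/3407, 18419/3407]
P' = (I − K·H)·P̄ = [563369/6814 168159/3407 -112207/3407; 168159/3407 105342/3407 -71508/3407; -112207/3407 -71508/3407 49588/3407]

x' = [-34335/3407, -24610/3407, 18419/3407]
P' = [563369/6814 168159/3407 -112207/3407; 168159/3407 105342/3407 -71508/3407; -112207/3407 -71508/3407 49588/3407]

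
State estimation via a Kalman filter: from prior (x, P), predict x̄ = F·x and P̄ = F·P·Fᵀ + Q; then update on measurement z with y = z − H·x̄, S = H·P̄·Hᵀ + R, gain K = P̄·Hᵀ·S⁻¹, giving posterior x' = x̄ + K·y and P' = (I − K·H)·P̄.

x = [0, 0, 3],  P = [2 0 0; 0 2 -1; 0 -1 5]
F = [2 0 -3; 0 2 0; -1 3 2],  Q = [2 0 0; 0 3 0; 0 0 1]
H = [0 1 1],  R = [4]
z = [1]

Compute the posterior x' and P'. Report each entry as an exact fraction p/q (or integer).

x̄ = F·x = [-9, 0, 6]
P̄ = F·P·Fᵀ + Q = [55 6 -25; 6 11 8; -25 8 29]
y = z − H·x̄ = [-5]
S = H·P̄·Hᵀ + R = [60]
K = P̄·Hᵀ·S⁻¹ = [-19/60; 19/60; 37/60]
x' = x̄ + K·y = [-89/12, -19/12, 35/12]
P' = (I − K·H)·P̄ = [2939/60 721/60 -797/60; 721/60 299/60 -223/60; -797/60 -223/60 371/60]

x' = [-89/12, -19/12, 35/12]
P' = [2939/60 721/60 -797/60; 721/60 299/60 -223/60; -797/60 -223/60 371/60]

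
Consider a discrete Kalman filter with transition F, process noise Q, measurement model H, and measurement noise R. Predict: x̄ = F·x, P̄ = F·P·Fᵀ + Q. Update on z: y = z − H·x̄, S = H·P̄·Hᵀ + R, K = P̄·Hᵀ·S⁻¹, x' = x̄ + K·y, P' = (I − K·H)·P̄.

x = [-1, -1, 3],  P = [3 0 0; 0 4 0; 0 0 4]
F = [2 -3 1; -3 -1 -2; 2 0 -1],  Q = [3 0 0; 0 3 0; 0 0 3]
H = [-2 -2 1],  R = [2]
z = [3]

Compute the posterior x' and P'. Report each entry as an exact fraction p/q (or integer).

x̄ = F·x = [4, -2, -5]
P̄ = F·P·Fᵀ + Q = [55 -14 8; -14 50 -10; 8 -10 19]
y = z − H·x̄ = [12]
S = H·P̄·Hᵀ + R = [337]
K = P̄·Hᵀ·S⁻¹ = [-74/337; -82/337; 23/337]
x' = x̄ + K·y = [460/337, -1658/337, -1409/337]
P' = (I − K·H)·P̄ = [13059/337 -10786/337 4398/337; -10786/337 10126/337 -1484/337; 4398/337 -1484/337 5874/337]

x' = [460/337, -1658/337, -1409/337]
P' = [13059/337 -10786/337 4398/337; -10786/337 10126/337 -1484/337; 4398/337 -1484/337 5874/337]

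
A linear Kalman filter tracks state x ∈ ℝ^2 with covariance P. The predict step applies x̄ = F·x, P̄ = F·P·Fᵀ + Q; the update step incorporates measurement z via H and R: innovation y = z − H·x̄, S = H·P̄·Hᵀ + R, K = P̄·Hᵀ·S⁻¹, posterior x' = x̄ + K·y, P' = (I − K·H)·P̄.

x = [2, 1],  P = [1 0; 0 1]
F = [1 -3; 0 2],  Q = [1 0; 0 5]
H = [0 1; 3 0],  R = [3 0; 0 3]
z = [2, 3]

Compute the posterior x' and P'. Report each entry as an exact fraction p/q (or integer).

x̄ = F·x = [-1, 2]
P̄ = F·P·Fᵀ + Q = [11 -6; -6 9]
y = z − H·x̄ = [0, 6]
S = H·P̄·Hᵀ + R = [12 -18; -18 102]
K = P̄·Hᵀ·S⁻¹ = [-1/50 8/25; 33/50 -3/50]
x' = x̄ + K·y = [23/25, 41/25]
P' = (I − K·H)·P̄ = [8/25 -3/50; -3/50 99/50]

x' = [23/25, 41/25]
P' = [8/25 -3/50; -3/50 99/50]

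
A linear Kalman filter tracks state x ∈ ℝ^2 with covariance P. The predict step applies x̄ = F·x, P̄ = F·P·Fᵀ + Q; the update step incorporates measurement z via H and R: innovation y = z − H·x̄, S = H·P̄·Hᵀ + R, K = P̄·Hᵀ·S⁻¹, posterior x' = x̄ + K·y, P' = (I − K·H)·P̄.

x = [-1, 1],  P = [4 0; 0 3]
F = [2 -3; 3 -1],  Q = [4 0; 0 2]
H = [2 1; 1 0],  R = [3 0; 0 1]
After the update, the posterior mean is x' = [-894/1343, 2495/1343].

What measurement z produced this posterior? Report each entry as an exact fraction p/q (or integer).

x̄ = F·x = [-5, -4]
P̄ = F·P·Fᵀ + Q = [47 33; 33 41]
S = H·P̄·Hᵀ + R = [364 127; 127 48]
K = P̄·Hᵀ·S⁻¹ = [127/1343 979/1343; 945/1343 -1577/1343]
x' − x̄ = [5821/1343, 7867/1343] = K·y
y = (KᵀK)⁻¹·Kᵀ·(x' − x̄) = [15, 4]
z = y + H·x̄ = [15, 4] + [-14, -5] = [1, -1]

z = [1, -1]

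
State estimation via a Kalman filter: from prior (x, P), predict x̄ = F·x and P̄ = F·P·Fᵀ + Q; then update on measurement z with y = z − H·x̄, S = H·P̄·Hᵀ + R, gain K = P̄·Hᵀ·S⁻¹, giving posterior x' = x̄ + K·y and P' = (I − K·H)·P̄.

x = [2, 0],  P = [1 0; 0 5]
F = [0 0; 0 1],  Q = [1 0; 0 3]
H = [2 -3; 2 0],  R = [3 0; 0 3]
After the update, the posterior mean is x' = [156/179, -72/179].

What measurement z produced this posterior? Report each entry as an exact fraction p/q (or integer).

x̄ = F·x = [0, 0]
P̄ = F·P·Fᵀ + Q = [1 0; 0 8]
S = H·P̄·Hᵀ + R = [79 4; 4 7]
K = P̄·Hᵀ·S⁻¹ = [2/179 50/179; -56/179 32/179]
x' − x̄ = [156/179, -72/179] = K·y
y = (KᵀK)⁻¹·Kᵀ·(x' − x̄) = [3, 3]
z = y + H·x̄ = [3, 3] + [0, 0] = [3, 3]

z = [3, 3]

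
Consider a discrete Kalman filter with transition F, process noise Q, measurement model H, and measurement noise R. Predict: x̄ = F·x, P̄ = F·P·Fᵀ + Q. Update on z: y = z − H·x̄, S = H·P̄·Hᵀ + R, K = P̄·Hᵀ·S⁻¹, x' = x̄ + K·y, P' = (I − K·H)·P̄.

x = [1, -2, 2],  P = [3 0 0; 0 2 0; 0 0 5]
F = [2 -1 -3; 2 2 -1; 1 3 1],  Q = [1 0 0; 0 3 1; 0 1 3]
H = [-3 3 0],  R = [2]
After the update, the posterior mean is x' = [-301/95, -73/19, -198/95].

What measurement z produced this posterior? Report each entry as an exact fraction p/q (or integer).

z = [-2]

x̄ = F·x = [-2, -4, -3]
P̄ = F·P·Fᵀ + Q = [60 23 -15; 23 28 14; -15 14 29]
S = H·P̄·Hᵀ + R = [380]
K = P̄·Hᵀ·S⁻¹ = [-111/380; 3/76; 87/380]
x' − x̄ = [-111/95, 3/19, 87/95] = K·y
y = (KᵀK)⁻¹·Kᵀ·(x' − x̄) = [4]
z = y + H·x̄ = [4] + [-6] = [-2]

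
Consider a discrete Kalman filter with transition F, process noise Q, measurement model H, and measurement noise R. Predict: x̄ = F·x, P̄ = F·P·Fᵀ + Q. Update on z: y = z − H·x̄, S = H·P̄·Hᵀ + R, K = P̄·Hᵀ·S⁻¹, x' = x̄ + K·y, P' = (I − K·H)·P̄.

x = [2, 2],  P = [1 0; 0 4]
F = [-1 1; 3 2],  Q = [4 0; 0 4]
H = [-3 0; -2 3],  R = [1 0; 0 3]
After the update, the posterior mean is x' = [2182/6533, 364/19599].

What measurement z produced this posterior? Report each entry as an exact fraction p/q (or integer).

x̄ = F·x = [0, 10]
P̄ = F·P·Fᵀ + Q = [9 5; 5 29]
S = H·P̄·Hᵀ + R = [82 9; 9 240]
K = P̄·Hᵀ·S⁻¹ = [-2151/6533 -1/6533; -1431/6533 6449/19599]
x' − x̄ = [2182/6533, -195626/19599] = K·y
y = (KᵀK)⁻¹·Kᵀ·(x' − x̄) = [-1, -31]
z = y + H·x̄ = [-1, -31] + [0, 30] = [-1, -1]

z = [-1, -1]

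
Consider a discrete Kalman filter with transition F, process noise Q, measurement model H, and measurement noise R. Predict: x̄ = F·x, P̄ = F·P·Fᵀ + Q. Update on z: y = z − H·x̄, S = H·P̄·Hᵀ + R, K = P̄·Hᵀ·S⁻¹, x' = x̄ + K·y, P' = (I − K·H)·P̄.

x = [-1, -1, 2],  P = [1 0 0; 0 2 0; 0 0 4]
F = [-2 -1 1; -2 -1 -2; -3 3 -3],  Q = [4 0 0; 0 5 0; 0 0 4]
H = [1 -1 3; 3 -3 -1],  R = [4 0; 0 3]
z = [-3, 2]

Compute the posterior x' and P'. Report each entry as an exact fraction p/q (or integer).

x̄ = F·x = [5, -1, -6]
P̄ = F·P·Fᵀ + Q = [14 -2 -12; -2 27 24; -12 24 67]
y = z − H·x̄ = [9, -22]
S = H·P̄·Hᵀ + R = [436 -354; -354 691]
K = P̄·Hᵀ·S⁻¹ = [7/166 9/83; -9581/175960 -16587/87980; 10413/35192 -1789/17596]
x' = x̄ + K·y = [497/166, 467639/175960, -38719/35192]
P' = (I − K·H)·P̄ = [692/83 1365/166 3/166; 1365/166 1480589/175960 -309/35192; 3/166 -309/35192 13569/35192]

x' = [497/166, 467639/175960, -38719/35192]
P' = [692/83 1365/166 3/166; 1365/166 1480589/175960 -309/35192; 3/166 -309/35192 13569/35192]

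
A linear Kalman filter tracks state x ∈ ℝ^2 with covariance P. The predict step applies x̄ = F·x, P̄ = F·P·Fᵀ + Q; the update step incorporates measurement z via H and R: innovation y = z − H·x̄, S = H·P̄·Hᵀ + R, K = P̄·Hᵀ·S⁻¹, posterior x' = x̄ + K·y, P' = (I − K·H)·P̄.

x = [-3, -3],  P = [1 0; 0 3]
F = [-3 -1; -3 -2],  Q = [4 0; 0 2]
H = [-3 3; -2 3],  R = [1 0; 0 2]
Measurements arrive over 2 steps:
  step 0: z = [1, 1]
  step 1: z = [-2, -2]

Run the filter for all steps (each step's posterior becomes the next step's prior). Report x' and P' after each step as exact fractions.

step 0: x̄ = F·x = [12, 15]
step 0: P̄ = F·P·Fᵀ + Q = [16 15; 15 23]
step 0: y = z − H·x̄ = [-8, -20]
step 0: S = H·P̄·Hᵀ + R = [82 78; 78 93]
step 0: K = P̄·Hᵀ·S⁻¹ = [-431/514 650/771; -135/257 221/257]
step 0: x' = x̄ + K·y = [1424/771, 515/257]
step 0: P' = (I − K·H)·P̄ = [3893/1542 577/257; 577/257 532/257]
step 1: x̄ = F·x = [-1939/257, -2454/257]
step 1: P̄ = F·P·Fᵀ + Q = [21723/514 24193/514; 24193/514 30811/514]
step 1: y = z − H·x̄ = [1031/257, 2970/257]
step 1: S = H·P̄·Hᵀ + R = [18923/257 22371/257; 22371/257 74903/514]
step 1: K = P̄·Hᵀ·S⁻¹ = [-1456104/1620491 1500057/1620491; -940908/1620491 1514971/1620491]
step 1: x' = x̄ + K·y = [-732319/1620491, -1740456/1620491]
step 1: P' = (I − K·H)·P̄ = [4456218/1620491 3970850/1620491; 3970850/1620491 3657214/1620491]

step 0: x' = [1424/771, 515/257], P' = [3893/1542 577/257; 577/257 532/257]
step 1: x' = [-732319/1620491, -1740456/1620491], P' = [4456218/1620491 3970850/1620491; 3970850/1620491 3657214/1620491]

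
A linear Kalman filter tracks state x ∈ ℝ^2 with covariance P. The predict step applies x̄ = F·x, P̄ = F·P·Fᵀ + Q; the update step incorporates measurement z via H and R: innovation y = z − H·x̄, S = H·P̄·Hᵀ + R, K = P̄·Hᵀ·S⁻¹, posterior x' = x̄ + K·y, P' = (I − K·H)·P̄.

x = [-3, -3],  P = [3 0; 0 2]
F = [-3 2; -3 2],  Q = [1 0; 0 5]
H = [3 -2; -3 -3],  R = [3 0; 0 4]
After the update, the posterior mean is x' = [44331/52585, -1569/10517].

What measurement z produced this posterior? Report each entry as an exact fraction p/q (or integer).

x̄ = F·x = [3, 3]
P̄ = F·P·Fᵀ + Q = [36 35; 35 40]
S = H·P̄·Hᵀ + R = [67 -189; -189 1318]
K = P̄·Hᵀ·S⁻¹ = [9827/52585 -7089/52585; -1915/10517 -2070/10517]
x' − x̄ = [-113424/52585, -33120/10517] = K·y
y = (KᵀK)⁻¹·Kᵀ·(x' − x̄) = [0, 16]
z = y + H·x̄ = [0, 16] + [3, -18] = [3, -2]

z = [3, -2]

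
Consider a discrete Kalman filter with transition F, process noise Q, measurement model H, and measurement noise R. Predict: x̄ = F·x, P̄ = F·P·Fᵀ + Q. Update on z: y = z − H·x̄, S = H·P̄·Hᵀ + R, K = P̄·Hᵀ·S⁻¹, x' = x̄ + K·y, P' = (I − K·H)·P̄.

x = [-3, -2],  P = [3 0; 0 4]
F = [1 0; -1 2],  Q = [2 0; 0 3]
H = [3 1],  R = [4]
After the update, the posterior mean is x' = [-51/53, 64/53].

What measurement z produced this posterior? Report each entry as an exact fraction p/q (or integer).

x̄ = F·x = [-3, -1]
P̄ = F·P·Fᵀ + Q = [5 -3; -3 22]
S = H·P̄·Hᵀ + R = [53]
K = P̄·Hᵀ·S⁻¹ = [12/53; 13/53]
x' − x̄ = [108/53, 117/53] = K·y
y = (KᵀK)⁻¹·Kᵀ·(x' − x̄) = [9]
z = y + H·x̄ = [9] + [-10] = [-1]

z = [-1]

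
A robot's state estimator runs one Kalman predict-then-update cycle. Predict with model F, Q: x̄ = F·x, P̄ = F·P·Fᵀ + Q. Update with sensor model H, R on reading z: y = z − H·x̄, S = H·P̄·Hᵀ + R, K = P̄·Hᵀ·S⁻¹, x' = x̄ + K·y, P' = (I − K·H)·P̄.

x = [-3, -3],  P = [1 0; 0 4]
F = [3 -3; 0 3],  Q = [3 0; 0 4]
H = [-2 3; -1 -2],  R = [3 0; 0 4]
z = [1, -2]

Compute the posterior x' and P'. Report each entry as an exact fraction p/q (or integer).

x̄ = F·x = [0, -9]
P̄ = F·P·Fᵀ + Q = [48 -36; -36 40]
y = z − H·x̄ = [28, -20]
S = H·P̄·Hᵀ + R = [987 -180; -180 68]
K = P̄·Hᵀ·S⁻¹ = [-796/2893 -1086/2893; 428/2893 -739/2893]
x' = x̄ + K·y = [-568/2893, 727/2893]
P' = (I − K·H)·P̄ = [2544/2893 900/2893; 900/2893 1028/2893]

x' = [-568/2893, 727/2893]
P' = [2544/2893 900/2893; 900/2893 1028/2893]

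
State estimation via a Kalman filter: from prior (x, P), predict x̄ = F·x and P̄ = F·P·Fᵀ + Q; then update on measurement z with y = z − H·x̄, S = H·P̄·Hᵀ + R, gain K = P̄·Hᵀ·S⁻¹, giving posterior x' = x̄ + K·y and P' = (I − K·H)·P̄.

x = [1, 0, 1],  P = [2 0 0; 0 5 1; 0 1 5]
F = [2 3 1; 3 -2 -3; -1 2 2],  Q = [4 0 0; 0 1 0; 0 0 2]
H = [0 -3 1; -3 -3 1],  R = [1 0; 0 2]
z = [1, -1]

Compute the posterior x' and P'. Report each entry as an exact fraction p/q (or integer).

x̄ = F·x = [3, 0, 1]
P̄ = F·P·Fᵀ + Q = [68 -44 44; -44 96 -66; 44 -66 52]
y = z − H·x̄ = [0, 7]
S = H·P̄·Hᵀ + R = [1313 784; 784 870]
K = P̄·Hᵀ·S⁻¹ = [87536/263827 -87374/263827; -66966/263827 -6975/263827; 62494/263827 -20533/263827]
x' = x̄ + K·y = [179863/263827, -48825/263827, 120096/263827]
P' = (I − K·H)·P̄ = [87428/263827 -17672/263827 34520/263827; -17672/263827 72978/263827 151968/263827; 34520/263827 151968/263827 518398/263827]

x' = [179863/263827, -48825/263827, 120096/263827]
P' = [87428/263827 -17672/263827 34520/263827; -17672/263827 72978/263827 151968/263827; 34520/263827 151968/263827 518398/263827]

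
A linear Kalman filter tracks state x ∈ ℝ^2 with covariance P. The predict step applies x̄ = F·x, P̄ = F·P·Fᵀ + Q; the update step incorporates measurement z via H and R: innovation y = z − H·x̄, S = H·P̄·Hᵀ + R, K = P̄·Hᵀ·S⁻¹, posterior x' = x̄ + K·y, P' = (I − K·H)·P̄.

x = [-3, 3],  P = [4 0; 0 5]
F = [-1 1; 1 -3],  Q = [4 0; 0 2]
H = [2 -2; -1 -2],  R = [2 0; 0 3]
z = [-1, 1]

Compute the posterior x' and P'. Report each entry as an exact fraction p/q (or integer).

x̄ = F·x = [6, -12]
P̄ = F·P·Fᵀ + Q = [13 -19; -19 51]
y = z − H·x̄ = [-37, -17]
S = H·P̄·Hᵀ + R = [410 216; 216 144]
K = P̄·Hᵀ·S⁻¹ = [53/172 -1787/6192; -31/172 -1895/6192]
x' = x̄ + K·y = [-3065/6192, -797/6192]
P' = (I − K·H)·P̄ = [3059/6192 1151/6192; 1151/6192 2267/6192]

x' = [-3065/6192, -797/6192]
P' = [3059/6192 1151/6192; 1151/6192 2267/6192]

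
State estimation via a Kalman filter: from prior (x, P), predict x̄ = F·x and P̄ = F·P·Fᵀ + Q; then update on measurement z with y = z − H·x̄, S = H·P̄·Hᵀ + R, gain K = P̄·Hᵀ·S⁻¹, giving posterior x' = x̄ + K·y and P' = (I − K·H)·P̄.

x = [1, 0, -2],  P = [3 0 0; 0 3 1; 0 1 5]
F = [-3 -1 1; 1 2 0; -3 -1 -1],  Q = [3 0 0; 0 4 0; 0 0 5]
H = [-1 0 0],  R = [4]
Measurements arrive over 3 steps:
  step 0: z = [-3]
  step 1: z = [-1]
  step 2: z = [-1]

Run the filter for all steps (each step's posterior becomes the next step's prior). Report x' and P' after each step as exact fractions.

step 0: x' = [11/5, -8/5, 4], P' = [18/5 -13/10 5/2; -13/10 591/40 -71/8; 5/2 -71/8 211/8]
step 1: x' = [135/151, -337/151, -1307/151], P' = [572/151 -372/151 104/151; -372/151 4962/151 -1207/151; 104/151 -1207/151 9930/151]
step 2: x' = [14551/20655, -62797/6885, 5509/765], P' = [80204/20655 -15128/6885 -304/765; -15128/6885 202196/2295 -13262/255; -304/765 -13262/255 9327/85]

step 0: x̄ = F·x = [-5, 1, -1]
step 0: P̄ = F·P·Fᵀ + Q = [36 -13 25; -13 19 -17; 25 -17 42]
step 0: y = z − H·x̄ = [-8]
step 0: S = H·P̄·Hᵀ + R = [40]
step 0: K = P̄·Hᵀ·S⁻¹ = [-9/10; 13/40; -5/8]
step 0: x' = x̄ + K·y = [11/5, -8/5, 4]
step 0: P' = (I − K·H)·P̄ = [18/5 -13/10 5/2; -13/10 591/40 -71/8; 5/2 -71/8 211/8]
step 1: x̄ = F·x = [-1, -1, -9]
step 1: P̄ = F·P·Fᵀ + Q = [143/2 -93/2 13; -93/2 123/2 -16; 13 -16 68]
step 1: y = z − H·x̄ = [-2]
step 1: S = H·P̄·Hᵀ + R = [151/2]
step 1: K = P̄·Hᵀ·S⁻¹ = [-143/151; 93/151; -26/151]
step 1: x' = x̄ + K·y = [135/151, -337/151, -1307/151]
step 1: P' = (I − K·H)·P̄ = [572/151 -372/151 104/151; -372/151 4962/151 -1207/151; 104/151 -1207/151 9930/151]
step 2: x̄ = F·x = [-1375/151, -539/151, 1239/151]
step 2: P̄ = F·P·Fᵀ + Q = [20051/151 -11346/151 -2052/151; -11346/151 19536/151 -6726/151; -2052/151 -6726/151 16773/151]
step 2: y = z − H·x̄ = [-1526/151]
step 2: S = H·P̄·Hᵀ + R = [20655/151]
step 2: K = P̄·Hᵀ·S⁻¹ = [-20051/20655; 3782/6885; 76/765]
step 2: x' = x̄ + K·y = [14551/20655, -62797/6885, 5509/765]
step 2: P' = (I − K·H)·P̄ = [80204/20655 -15128/6885 -304/765; -15128/6885 202196/2295 -13262/255; -304/765 -13262/255 9327/85]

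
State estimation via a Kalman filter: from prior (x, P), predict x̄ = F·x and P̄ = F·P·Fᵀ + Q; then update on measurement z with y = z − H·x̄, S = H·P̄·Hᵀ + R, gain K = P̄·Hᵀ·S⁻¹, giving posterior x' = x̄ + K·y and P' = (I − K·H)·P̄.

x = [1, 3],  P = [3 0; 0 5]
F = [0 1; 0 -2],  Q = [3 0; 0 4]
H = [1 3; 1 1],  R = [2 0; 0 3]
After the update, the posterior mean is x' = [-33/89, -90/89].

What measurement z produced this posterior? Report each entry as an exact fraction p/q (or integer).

x̄ = F·x = [3, -6]
P̄ = F·P·Fᵀ + Q = [8 -10; -10 24]
S = H·P̄·Hᵀ + R = [166 40; 40 15]
K = P̄·Hᵀ·S⁻¹ = [-25/89 274/445; 37/89 -78/445]
x' − x̄ = [-300/89, 444/89] = K·y
y = (KᵀK)⁻¹·Kᵀ·(x' − x̄) = [12, 0]
z = y + H·x̄ = [12, 0] + [-15, -3] = [-3, -3]

z = [-3, -3]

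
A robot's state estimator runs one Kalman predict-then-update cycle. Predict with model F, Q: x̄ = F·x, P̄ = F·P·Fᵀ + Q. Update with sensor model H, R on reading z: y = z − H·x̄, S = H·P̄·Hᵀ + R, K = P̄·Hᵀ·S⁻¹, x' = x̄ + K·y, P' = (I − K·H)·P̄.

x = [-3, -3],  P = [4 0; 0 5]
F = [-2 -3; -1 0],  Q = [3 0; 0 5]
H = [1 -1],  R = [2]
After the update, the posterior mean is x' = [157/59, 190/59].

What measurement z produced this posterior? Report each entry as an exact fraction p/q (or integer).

x̄ = F·x = [15, 3]
P̄ = F·P·Fᵀ + Q = [64 8; 8 9]
S = H·P̄·Hᵀ + R = [59]
K = P̄·Hᵀ·S⁻¹ = [56/59; -1/59]
x' − x̄ = [-728/59, 13/59] = K·y
y = (KᵀK)⁻¹·Kᵀ·(x' − x̄) = [-13]
z = y + H·x̄ = [-13] + [12] = [-1]

z = [-1]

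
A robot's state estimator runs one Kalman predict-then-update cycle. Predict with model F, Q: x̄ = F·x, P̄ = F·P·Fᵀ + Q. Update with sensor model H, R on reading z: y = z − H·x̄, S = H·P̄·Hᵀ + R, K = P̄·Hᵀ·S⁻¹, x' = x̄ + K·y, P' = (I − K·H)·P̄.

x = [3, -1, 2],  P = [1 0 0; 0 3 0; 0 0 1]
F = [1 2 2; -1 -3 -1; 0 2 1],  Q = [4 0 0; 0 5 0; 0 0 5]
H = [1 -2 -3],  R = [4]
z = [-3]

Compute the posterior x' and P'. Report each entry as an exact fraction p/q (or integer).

x̄ = F·x = [5, -2, 0]
P̄ = F·P·Fᵀ + Q = [21 -21 14; -21 34 -19; 14 -19 18]
y = z − H·x̄ = [-12]
S = H·P̄·Hᵀ + R = [95]
K = P̄·Hᵀ·S⁻¹ = [21/95; -32/95; -2/95]
x' = x̄ + K·y = [223/95, 194/95, 24/95]
P' = (I − K·H)·P̄ = [1554/95 -1323/95 1372/95; -1323/95 2206/95 -1869/95; 1372/95 -1869/95 1706/95]

x' = [223/95, 194/95, 24/95]
P' = [1554/95 -1323/95 1372/95; -1323/95 2206/95 -1869/95; 1372/95 -1869/95 1706/95]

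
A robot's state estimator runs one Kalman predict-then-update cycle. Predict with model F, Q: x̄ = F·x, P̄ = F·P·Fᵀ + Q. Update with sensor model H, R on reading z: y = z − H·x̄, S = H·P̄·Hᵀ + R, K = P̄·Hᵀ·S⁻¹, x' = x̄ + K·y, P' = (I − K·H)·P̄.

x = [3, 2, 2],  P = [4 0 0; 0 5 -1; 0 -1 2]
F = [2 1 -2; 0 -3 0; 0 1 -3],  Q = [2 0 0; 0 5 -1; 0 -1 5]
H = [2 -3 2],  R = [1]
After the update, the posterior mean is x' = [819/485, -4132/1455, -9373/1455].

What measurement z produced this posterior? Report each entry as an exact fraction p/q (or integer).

z = [-1]

x̄ = F·x = [4, -6, -4]
P̄ = F·P·Fᵀ + Q = [35 -21 22; -21 50 -25; 22 -25 34]
S = H·P̄·Hᵀ + R = [1455]
K = P̄·Hᵀ·S⁻¹ = [59/485; -242/1455; 187/1455]
x' − x̄ = [-1121/485, 4598/1455, -3553/1455] = K·y
y = (KᵀK)⁻¹·Kᵀ·(x' − x̄) = [-19]
z = y + H·x̄ = [-19] + [18] = [-1]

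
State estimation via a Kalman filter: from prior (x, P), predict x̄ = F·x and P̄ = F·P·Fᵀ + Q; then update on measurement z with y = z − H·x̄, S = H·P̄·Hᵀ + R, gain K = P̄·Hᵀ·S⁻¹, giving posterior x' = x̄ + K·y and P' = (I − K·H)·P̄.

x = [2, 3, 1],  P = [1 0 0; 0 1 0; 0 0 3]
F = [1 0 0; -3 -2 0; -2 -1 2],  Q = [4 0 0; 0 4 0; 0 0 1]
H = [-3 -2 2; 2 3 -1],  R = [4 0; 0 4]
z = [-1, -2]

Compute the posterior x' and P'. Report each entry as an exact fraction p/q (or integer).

x̄ = F·x = [2, -12, -5]
P̄ = F·P·Fᵀ + Q = [5 -3 -2; -3 17 8; -2 8 18]
y = z − H·x̄ = [-9, 25]
S = H·P̄·Hᵀ + R = [113 -79; -79 119]
K = P̄·Hᵀ·S⁻¹ = [-655/3603 -344/3603; 926/3603 1735/3603; 542/1201 380/1201]
x' = x̄ + K·y = [4501/3603, -8195/3603, -1383/1201]
P' = (I − K·H)·P̄ = [10532/3603 -3976/3603 3504/1201; -3976/3603 5390/3603 426/1201; 3504/1201 426/1201 6766/1201]

x' = [4501/3603, -8195/3603, -1383/1201]
P' = [10532/3603 -3976/3603 3504/1201; -3976/3603 5390/3603 426/1201; 3504/1201 426/1201 6766/1201]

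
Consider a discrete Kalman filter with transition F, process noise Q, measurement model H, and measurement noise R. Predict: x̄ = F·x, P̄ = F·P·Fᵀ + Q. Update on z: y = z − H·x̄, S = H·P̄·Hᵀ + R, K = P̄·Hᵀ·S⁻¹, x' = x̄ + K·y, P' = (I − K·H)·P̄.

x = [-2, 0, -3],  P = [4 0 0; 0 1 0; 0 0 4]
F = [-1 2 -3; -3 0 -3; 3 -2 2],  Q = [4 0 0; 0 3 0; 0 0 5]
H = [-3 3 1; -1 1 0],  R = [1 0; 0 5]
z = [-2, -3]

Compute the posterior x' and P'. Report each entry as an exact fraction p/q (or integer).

x' = [3223/733, 2979/733, -855/733]
P' = [54352/2199 22184/733 -37880/2199; 22184/733 28374/733 -18895/733; -37880/2199 -18895/733 57667/2199]

x̄ = F·x = [11, 15, -12]
P̄ = F·P·Fᵀ + Q = [48 48 -40; 48 75 -60; -40 -60 61]
y = z − H·x̄ = [-2, -7]
S = H·P̄·Hᵀ + R = [185 61; 61 32]
K = P̄·Hᵀ·S⁻¹ = [-1280/2199 2440/2199; -325/733 1238/733; 1252/2199 -3761/2199]
x' = x̄ + K·y = [3223/733, 2979/733, -855/733]
P' = (I − K·H)·P̄ = [54352/2199 22184/733 -37880/2199; 22184/733 28374/733 -18895/733; -37880/2199 -18895/733 57667/2199]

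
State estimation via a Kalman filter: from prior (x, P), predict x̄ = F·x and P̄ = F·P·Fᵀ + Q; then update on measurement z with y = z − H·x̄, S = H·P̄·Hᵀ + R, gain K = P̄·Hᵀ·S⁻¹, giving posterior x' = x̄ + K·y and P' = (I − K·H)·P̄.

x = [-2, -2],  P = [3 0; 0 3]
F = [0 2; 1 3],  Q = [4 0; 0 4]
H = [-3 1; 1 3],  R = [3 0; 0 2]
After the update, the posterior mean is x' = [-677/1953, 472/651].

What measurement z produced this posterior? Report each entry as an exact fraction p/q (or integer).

x̄ = F·x = [-4, -8]
P̄ = F·P·Fᵀ + Q = [16 18; 18 34]
S = H·P̄·Hᵀ + R = [73 -90; -90 432]
K = P̄·Hᵀ·S⁻¹ = [-185/651 1205/11718; 20/217 580/1953]
x' − x̄ = [7135/1953, 5680/651] = K·y
y = (KᵀK)⁻¹·Kᵀ·(x' − x̄) = [-2, 30]
z = y + H·x̄ = [-2, 30] + [4, -28] = [2, 2]

z = [2, 2]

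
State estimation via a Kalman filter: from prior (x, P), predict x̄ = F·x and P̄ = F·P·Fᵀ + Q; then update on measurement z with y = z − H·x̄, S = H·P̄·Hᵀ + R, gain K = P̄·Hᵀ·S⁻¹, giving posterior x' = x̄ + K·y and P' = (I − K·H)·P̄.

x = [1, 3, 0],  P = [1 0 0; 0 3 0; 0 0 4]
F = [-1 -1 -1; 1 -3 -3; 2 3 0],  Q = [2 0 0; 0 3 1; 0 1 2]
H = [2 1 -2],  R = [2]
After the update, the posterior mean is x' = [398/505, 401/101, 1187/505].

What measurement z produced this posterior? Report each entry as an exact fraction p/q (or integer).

z = [1]

x̄ = F·x = [-4, -8, 11]
P̄ = F·P·Fᵀ + Q = [10 20 -11; 20 67 -24; -11 -24 33]
S = H·P̄·Hᵀ + R = [505]
K = P̄·Hᵀ·S⁻¹ = [62/505; 31/101; -112/505]
x' − x̄ = [2418/505, 1209/101, -4368/505] = K·y
y = (KᵀK)⁻¹·Kᵀ·(x' − x̄) = [39]
z = y + H·x̄ = [39] + [-38] = [1]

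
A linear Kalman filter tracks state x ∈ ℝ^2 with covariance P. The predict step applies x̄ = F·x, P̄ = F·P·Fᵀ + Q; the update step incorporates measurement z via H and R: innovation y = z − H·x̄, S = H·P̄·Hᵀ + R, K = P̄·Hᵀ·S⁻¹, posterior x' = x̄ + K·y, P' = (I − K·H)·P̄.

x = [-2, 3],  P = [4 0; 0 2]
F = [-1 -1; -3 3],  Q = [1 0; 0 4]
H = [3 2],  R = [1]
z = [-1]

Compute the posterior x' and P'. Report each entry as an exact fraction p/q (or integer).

x̄ = F·x = [-1, 15]
P̄ = F·P·Fᵀ + Q = [7 6; 6 58]
y = z − H·x̄ = [-28]
S = H·P̄·Hᵀ + R = [368]
K = P̄·Hᵀ·S⁻¹ = [33/368; 67/184]
x' = x̄ + K·y = [-323/92, 221/46]
P' = (I − K·H)·P̄ = [1487/368 -1107/184; -1107/184 847/92]

x' = [-323/92, 221/46]
P' = [1487/368 -1107/184; -1107/184 847/92]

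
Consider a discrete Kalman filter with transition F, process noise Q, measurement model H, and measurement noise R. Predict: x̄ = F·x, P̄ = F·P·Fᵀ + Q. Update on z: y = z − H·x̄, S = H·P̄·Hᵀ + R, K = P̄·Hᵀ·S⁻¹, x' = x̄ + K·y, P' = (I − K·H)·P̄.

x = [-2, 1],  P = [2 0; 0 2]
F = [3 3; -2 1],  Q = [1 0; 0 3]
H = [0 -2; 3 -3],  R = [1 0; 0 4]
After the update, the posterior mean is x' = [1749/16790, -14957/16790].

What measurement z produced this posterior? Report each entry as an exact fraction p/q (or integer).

z = [2, 3]

x̄ = F·x = [-3, 5]
P̄ = F·P·Fᵀ + Q = [37 -6; -6 13]
S = H·P̄·Hᵀ + R = [53 114; 114 562]
K = P̄·Hᵀ·S⁻¹ = [-3981/8395 5469/16790; -4057/8395 -57/16790]
x' − x̄ = [52119/16790, -98907/16790] = K·y
y = (KᵀK)⁻¹·Kᵀ·(x' − x̄) = [12, 27]
z = y + H·x̄ = [12, 27] + [-10, -24] = [2, 3]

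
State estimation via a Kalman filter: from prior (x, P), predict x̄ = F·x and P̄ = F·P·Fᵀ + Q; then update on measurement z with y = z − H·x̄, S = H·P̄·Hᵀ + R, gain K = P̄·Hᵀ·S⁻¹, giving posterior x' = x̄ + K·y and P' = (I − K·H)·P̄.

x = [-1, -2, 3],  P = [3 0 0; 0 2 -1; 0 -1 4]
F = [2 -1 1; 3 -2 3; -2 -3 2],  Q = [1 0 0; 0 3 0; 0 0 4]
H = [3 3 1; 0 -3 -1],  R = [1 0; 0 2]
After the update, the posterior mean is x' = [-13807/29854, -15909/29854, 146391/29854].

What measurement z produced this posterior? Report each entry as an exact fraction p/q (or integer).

z = [2, -3]

x̄ = F·x = [3, 10, 14]
P̄ = F·P·Fᵀ + Q = [21 39 7; 39 86 31; 7 31 62]
S = H·P̄·Hᵀ + R = [1956 -1394; -1394 1024]
K = P̄·Hᵀ·S⁻¹ = [4658/14927 9067/29854; 6439/29854 170/14927; -17923/29854 -14459/14927]
x' − x̄ = [-103369/29854, -314449/29854, -271565/29854] = K·y
y = (KᵀK)⁻¹·Kᵀ·(x' − x̄) = [-51, 41]
z = y + H·x̄ = [-51, 41] + [53, -44] = [2, -3]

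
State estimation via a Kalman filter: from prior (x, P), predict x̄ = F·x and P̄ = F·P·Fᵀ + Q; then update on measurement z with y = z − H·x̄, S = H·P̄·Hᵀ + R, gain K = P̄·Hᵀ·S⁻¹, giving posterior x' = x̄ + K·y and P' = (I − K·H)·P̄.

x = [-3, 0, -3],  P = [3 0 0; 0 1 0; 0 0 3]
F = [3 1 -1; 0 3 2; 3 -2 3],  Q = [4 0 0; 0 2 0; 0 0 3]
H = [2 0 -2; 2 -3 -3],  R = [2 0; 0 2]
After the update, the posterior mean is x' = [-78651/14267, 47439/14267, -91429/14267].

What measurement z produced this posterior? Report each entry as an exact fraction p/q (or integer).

z = [2, -2]

x̄ = F·x = [-6, -6, -18]
P̄ = F·P·Fᵀ + Q = [35 -3 16; -3 23 12; 16 12 61]
S = H·P̄·Hᵀ + R = [258 436; 436 958]
K = P̄·Hᵀ·S⁻¹ = [5722/14267 -4285/28534; 4914/14267 -7779/28534; -1172/14267 -4503/28534]
x' − x̄ = [6951/14267, 133041/14267, 165377/14267] = K·y
y = (KᵀK)⁻¹·Kᵀ·(x' − x̄) = [-22, -62]
z = y + H·x̄ = [-22, -62] + [24, 60] = [2, -2]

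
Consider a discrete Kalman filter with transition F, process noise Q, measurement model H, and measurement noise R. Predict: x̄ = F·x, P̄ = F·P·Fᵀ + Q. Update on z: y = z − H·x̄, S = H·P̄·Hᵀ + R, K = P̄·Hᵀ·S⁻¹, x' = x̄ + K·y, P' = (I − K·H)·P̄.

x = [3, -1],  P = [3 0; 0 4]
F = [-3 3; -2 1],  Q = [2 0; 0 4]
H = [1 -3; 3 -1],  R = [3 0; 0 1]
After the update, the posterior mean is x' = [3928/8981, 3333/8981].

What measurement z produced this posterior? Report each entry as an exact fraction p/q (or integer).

z = [-1, 1]

x̄ = F·x = [-12, -7]
P̄ = F·P·Fᵀ + Q = [65 30; 30 20]
S = H·P̄·Hᵀ + R = [68 -45; -45 426]
K = P̄·Hᵀ·S⁻¹ = [-1075/8981 3365/8981; -3210/8981 3410/26943]
x' − x̄ = [111700/8981, 66200/8981] = K·y
y = (KᵀK)⁻¹·Kᵀ·(x' − x̄) = [-10, 30]
z = y + H·x̄ = [-10, 30] + [9, -29] = [-1, 1]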